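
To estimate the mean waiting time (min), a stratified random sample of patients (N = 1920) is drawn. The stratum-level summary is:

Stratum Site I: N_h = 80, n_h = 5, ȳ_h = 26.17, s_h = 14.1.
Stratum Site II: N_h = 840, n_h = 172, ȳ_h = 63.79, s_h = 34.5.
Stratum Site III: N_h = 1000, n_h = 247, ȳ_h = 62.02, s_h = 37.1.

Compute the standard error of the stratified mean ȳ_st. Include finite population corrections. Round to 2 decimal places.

SE(ȳ_st) ≈ 1.50

V̂(ȳ_st) = Σ W_h² (1 − n_h/N_h) s_h²/n_h, with W_h = N_h/N and N = 1920:
  stratum Site I: (80/1920)²·(1 − 5/80)·14.1²/5 = 0.0647168
  stratum Site II: (840/1920)²·(1 − 172/840)·34.5²/172 = 1.05333
  stratum Site III: (1000/1920)²·(1 − 247/1000)·37.1²/247 = 1.13827
V̂(ȳ_st) = 2.25631
SE(ȳ_st) = √2.25631 = 1.5021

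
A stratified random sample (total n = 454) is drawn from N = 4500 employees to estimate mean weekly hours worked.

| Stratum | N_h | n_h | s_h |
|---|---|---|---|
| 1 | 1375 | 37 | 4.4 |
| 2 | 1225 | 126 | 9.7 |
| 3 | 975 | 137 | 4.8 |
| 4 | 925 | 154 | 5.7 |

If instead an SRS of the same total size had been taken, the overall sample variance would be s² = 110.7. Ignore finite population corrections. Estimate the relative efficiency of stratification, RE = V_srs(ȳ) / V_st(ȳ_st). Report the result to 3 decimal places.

RE ≈ 2.015

V̂(ȳ_st) = Σ W_h² s_h²/n_h, with W_h = N_h/N and N = 4500:
  stratum 1: (1375/4500)²·4.4²/37 = 0.0488522
  stratum 2: (1225/4500)²·9.7²/126 = 0.0553376
  stratum 3: (975/4500)²·4.8²/137 = 0.00789489
  stratum 4: (925/4500)²·5.7²/154 = 0.0089143
V_st = 0.120999
V_srs = s²/n = 110.7/454 = 0.243833
Relative efficiency = V_srs / V_st = 0.243833/0.120999 = 2.0152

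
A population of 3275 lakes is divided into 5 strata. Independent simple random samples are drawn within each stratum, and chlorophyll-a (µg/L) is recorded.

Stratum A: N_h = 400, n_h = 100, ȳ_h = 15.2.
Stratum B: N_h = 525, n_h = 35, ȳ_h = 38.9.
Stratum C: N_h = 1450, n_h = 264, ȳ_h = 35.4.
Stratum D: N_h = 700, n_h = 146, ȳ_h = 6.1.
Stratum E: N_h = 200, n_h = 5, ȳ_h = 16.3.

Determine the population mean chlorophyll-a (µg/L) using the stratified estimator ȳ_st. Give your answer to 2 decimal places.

N = Σ N_h = 3275. Stratum weights W_h = N_h/N.
ȳ_st = (400·15.2 + 525·38.9 + 1450·35.4 + 700·6.1 + 200·16.3) / 3275 = 26.0649

ȳ_st ≈ 26.06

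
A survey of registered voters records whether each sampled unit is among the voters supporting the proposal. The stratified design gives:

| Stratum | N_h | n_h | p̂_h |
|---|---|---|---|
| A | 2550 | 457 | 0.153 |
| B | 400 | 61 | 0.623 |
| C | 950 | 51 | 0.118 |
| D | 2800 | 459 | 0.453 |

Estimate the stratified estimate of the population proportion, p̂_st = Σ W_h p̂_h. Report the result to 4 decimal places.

p̂_st ≈ 0.3015

N = 6700; stratum weights W_h = N_h/N.
p̂_st = Σ W_h p̂_h = (2550·0.153 + 400·0.623 + 950·0.118 + 2800·0.453)/6700 = 0.30147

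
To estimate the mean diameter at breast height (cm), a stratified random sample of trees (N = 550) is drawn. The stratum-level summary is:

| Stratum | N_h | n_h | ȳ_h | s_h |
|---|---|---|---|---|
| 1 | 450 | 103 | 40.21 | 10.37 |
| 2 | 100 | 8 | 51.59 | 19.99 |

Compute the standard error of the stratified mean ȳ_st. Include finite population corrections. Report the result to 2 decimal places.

SE(ȳ_st) ≈ 1.43

V̂(ȳ_st) = Σ W_h² (1 − n_h/N_h) s_h²/n_h, with W_h = N_h/N and N = 550:
  stratum 1: (450/550)²·(1 − 103/450)·10.37²/103 = 0.538936
  stratum 2: (100/550)²·(1 − 8/100)·19.99²/8 = 1.51914
V̂(ȳ_st) = 2.05808
SE(ȳ_st) = √2.05808 = 1.4346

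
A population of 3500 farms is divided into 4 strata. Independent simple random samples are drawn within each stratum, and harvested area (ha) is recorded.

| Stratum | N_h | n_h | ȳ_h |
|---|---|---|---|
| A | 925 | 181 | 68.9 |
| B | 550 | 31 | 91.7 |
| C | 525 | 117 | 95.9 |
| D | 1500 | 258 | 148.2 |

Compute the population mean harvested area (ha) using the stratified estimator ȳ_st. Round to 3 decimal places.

ȳ_st ≈ 110.519

N = Σ N_h = 3500. Stratum weights W_h = N_h/N.
ȳ_st = (925·68.9 + 550·91.7 + 525·95.9 + 1500·148.2) / 3500 = 110.51857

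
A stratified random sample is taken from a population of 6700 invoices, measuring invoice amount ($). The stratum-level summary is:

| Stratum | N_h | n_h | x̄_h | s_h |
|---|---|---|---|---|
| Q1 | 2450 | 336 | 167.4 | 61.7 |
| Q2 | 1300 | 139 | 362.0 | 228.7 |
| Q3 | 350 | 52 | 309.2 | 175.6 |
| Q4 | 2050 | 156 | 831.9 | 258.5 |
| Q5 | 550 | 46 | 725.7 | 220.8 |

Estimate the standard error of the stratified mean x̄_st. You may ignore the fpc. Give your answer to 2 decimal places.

V̂(x̄_st) = Σ W_h² s_h²/n_h, with W_h = N_h/N and N = 6700:
  stratum Q1: (2450/6700)²·61.7²/336 = 1.515
  stratum Q2: (1300/6700)²·228.7²/139 = 14.1662
  stratum Q3: (350/6700)²·175.6²/52 = 1.6182
  stratum Q4: (2050/6700)²·258.5²/156 = 40.1009
  stratum Q5: (550/6700)²·220.8²/46 = 7.14194
V̂(x̄_st) = 64.5423
SE(x̄_st) = √64.5423 = 8.03382

SE(x̄_st) ≈ 8.03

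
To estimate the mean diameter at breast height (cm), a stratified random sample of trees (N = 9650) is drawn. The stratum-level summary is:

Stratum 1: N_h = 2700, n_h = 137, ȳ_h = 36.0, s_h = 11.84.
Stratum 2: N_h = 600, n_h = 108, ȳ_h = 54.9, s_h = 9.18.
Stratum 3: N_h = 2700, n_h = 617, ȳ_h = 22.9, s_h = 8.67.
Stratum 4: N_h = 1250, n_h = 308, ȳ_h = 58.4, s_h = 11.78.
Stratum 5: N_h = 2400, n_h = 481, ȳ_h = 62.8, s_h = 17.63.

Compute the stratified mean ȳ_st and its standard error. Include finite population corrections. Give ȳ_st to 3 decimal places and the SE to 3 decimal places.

ȳ_st ≈ 43.077, SE ≈ 0.351

ȳ_st = Σ W_h ȳ_h = (2700·36.0 + 600·54.9 + 2700·22.9 + 1250·58.4 + 2400·62.8)/9650 = 43.07668
V̂(ȳ_st) = Σ W_h² (1 − n_h/N_h) s_h²/n_h, with W_h = N_h/N and N = 9650:
  stratum 1: (2700/9650)²·(1 − 137/2700)·11.84²/137 = 0.0760397
  stratum 2: (600/9650)²·(1 − 108/600)·9.18²/108 = 0.00247357
  stratum 3: (2700/9650)²·(1 − 617/2700)·8.67²/617 = 0.00735786
  stratum 4: (1250/9650)²·(1 − 308/1250)·11.78²/308 = 0.005697
  stratum 5: (2400/9650)²·(1 − 481/2400)·17.63²/481 = 0.0319588
V̂(ȳ_st) = 0.123527
SE(ȳ_st) = √0.123527 = 0.351464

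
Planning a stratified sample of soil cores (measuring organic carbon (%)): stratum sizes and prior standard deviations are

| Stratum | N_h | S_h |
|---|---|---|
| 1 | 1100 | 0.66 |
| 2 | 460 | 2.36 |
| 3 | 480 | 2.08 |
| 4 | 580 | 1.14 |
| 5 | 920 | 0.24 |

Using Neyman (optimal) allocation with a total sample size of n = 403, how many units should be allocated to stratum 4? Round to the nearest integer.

Neyman allocation: n_h = n · N_h S_h / Σ N_i S_i, with n = 403.
  stratum 1: N_h·S_h = 1100·0.66 = 726.00
  stratum 2: N_h·S_h = 460·2.36 = 1085.60
  stratum 3: N_h·S_h = 480·2.08 = 998.40
  stratum 4: N_h·S_h = 580·1.14 = 661.20
  stratum 5: N_h·S_h = 920·0.24 = 220.80
Σ N_h S_h = 3692.00
n for stratum 4 = 403·661.20/3692.00 = 72.173 → 72

72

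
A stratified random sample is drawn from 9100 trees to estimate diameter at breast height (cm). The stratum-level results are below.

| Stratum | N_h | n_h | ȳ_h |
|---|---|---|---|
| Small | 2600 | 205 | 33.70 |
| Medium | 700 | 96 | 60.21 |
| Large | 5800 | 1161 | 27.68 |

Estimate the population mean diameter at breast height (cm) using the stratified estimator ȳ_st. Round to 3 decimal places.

ȳ_st ≈ 31.902

N = Σ N_h = 9100. Stratum weights W_h = N_h/N.
ȳ_st = (2600·33.70 + 700·60.21 + 5800·27.68) / 9100 = 31.90231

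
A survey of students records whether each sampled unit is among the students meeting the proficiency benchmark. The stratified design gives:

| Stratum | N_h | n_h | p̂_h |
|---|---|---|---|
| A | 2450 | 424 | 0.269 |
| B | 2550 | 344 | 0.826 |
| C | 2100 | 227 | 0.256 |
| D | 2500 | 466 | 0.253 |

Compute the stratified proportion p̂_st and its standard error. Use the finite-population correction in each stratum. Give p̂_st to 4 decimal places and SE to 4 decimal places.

p̂_st ≈ 0.4099, SE ≈ 0.0104

N = 9600; stratum weights W_h = N_h/N.
p̂_st = Σ W_h p̂_h = (2450·0.269 + 2550·0.826 + 2100·0.256 + 2500·0.253)/9600 = 0.40994
V̂(p̂_st) = Σ W_h² (1 − n_h/N_h) p̂_h(1−p̂_h)/(n_h−1):
  stratum A: (2450/9600)²·(1 − 424/2450)·0.269·0.731/423 = 2.50376e-05
  stratum B: (2550/9600)²·(1 − 344/2550)·0.826·0.174/343 = 2.55763e-05
  stratum C: (2100/9600)²·(1 − 227/2100)·0.256·0.744/226 = 3.59682e-05
  stratum D: (2500/9600)²·(1 − 466/2500)·0.253·0.747/465 = 2.24252e-05
V̂(p̂_st) = 0.000109007; SE = √V̂ = 0.0104407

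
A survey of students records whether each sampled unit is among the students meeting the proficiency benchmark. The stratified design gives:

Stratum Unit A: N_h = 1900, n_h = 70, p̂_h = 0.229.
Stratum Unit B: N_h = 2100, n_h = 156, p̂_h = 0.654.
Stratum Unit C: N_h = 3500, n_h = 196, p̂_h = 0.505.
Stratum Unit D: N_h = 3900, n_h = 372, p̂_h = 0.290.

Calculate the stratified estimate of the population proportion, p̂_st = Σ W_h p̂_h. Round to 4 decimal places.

N = 11400; stratum weights W_h = N_h/N.
p̂_st = Σ W_h p̂_h = (1900·0.229 + 2100·0.654 + 3500·0.505 + 3900·0.290)/11400 = 0.41289

p̂_st ≈ 0.4129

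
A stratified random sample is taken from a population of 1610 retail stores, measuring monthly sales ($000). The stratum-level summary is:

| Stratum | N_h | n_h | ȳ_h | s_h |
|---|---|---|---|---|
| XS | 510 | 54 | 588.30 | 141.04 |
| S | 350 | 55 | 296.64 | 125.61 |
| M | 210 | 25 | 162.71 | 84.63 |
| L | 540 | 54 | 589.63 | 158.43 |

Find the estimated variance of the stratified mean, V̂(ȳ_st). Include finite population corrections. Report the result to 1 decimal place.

V̂(ȳ_st) ≈ 95.8

V̂(ȳ_st) = Σ W_h² (1 − n_h/N_h) s_h²/n_h, with W_h = N_h/N and N = 1610:
  stratum XS: (510/1610)²·(1 − 54/510)·141.04²/54 = 33.0502
  stratum S: (350/1610)²·(1 − 55/350)·125.61²/55 = 11.4268
  stratum M: (210/1610)²·(1 − 25/210)·84.63²/25 = 4.29386
  stratum L: (540/1610)²·(1 − 54/540)·158.43²/54 = 47.0608
V̂(ȳ_st) = 95.8317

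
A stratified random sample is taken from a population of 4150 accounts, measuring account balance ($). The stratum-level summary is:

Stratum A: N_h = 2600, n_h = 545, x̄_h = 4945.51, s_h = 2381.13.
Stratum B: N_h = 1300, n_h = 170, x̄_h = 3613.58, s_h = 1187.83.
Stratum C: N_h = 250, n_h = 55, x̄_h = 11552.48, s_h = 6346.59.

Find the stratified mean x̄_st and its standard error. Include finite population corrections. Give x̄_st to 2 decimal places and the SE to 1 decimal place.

x̄_st = Σ W_h x̄_h = (2600·4945.51 + 1300·3613.58 + 250·11552.48)/4150 = 4926.28916
V̂(x̄_st) = Σ W_h² (1 − n_h/N_h) s_h²/n_h, with W_h = N_h/N and N = 4150:
  stratum A: (2600/4150)²·(1 − 545/2600)·2381.13²/545 = 3227.44
  stratum B: (1300/4150)²·(1 − 170/1300)·1187.83²/170 = 707.922
  stratum C: (250/4150)²·(1 − 55/250)·6346.59²/55 = 2072.99
V̂(x̄_st) = 6008.35
SE(x̄_st) = √6008.35 = 77.5136

x̄_st ≈ 4926.29, SE ≈ 77.5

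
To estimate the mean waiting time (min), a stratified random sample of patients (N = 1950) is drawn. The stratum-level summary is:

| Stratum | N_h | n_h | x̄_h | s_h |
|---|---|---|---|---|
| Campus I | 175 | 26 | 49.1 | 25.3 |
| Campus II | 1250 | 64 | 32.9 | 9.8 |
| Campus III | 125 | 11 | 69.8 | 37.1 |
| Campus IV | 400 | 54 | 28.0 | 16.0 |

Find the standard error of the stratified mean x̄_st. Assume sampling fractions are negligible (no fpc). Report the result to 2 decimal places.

V̂(x̄_st) = Σ W_h² s_h²/n_h, with W_h = N_h/N and N = 1950:
  stratum Campus I: (175/1950)²·25.3²/26 = 0.198278
  stratum Campus II: (1250/1950)²·9.8²/64 = 0.616628
  stratum Campus III: (125/1950)²·37.1²/11 = 0.514169
  stratum Campus IV: (400/1950)²·16.0²/54 = 0.199479
V̂(x̄_st) = 1.52855
SE(x̄_st) = √1.52855 = 1.23635

SE(x̄_st) ≈ 1.24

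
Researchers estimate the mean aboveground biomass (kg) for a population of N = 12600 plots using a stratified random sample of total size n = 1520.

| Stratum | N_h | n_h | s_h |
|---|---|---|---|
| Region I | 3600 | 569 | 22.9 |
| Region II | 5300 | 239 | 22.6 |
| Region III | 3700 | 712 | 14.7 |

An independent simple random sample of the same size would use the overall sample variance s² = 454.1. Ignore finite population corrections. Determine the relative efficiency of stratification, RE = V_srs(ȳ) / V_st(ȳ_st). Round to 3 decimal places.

V̂(ȳ_st) = Σ W_h² s_h²/n_h, with W_h = N_h/N and N = 12600:
  stratum Region I: (3600/12600)²·22.9²/569 = 0.0752355
  stratum Region II: (5300/12600)²·22.6²/239 = 0.37812
  stratum Region III: (3700/12600)²·14.7²/712 = 0.0261708
V_st = 0.479526
V_srs = s²/n = 454.1/1520 = 0.29875
Relative efficiency = V_srs / V_st = 0.29875/0.479526 = 0.6230

RE ≈ 0.623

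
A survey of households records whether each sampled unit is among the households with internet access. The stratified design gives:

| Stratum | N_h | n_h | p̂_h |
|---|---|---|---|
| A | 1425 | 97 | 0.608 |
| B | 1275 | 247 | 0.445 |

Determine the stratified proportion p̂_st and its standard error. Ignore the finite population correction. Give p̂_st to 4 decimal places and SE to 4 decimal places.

p̂_st ≈ 0.5310, SE ≈ 0.0303

N = 2700; stratum weights W_h = N_h/N.
p̂_st = Σ W_h p̂_h = (1425·0.608 + 1275·0.445)/2700 = 0.53103
V̂(p̂_st) = Σ W_h² p̂_h(1−p̂_h)/(n_h−1):
  stratum A: (1425/2700)²·0.608·0.392/96 = 0.000691545
  stratum B: (1275/2700)²·0.445·0.555/246 = 0.000223878
V̂(p̂_st) = 0.000915423; SE = √V̂ = 0.030256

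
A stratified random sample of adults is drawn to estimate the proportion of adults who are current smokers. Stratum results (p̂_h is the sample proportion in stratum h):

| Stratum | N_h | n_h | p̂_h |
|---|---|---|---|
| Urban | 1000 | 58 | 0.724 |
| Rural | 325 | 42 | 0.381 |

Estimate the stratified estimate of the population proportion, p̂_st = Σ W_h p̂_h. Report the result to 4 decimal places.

p̂_st ≈ 0.6399

N = 1325; stratum weights W_h = N_h/N.
p̂_st = Σ W_h p̂_h = (1000·0.724 + 325·0.381)/1325 = 0.63987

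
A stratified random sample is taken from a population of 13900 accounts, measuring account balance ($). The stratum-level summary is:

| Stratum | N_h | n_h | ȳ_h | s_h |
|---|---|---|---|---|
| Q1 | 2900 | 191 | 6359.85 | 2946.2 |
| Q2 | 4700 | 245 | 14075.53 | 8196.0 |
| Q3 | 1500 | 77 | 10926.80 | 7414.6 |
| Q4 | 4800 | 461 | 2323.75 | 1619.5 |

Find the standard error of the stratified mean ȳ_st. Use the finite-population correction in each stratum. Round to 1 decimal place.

SE(ȳ_st) ≈ 200.2

V̂(ȳ_st) = Σ W_h² (1 − n_h/N_h) s_h²/n_h, with W_h = N_h/N and N = 13900:
  stratum Q1: (2900/13900)²·(1 − 191/2900)·2946.2²/191 = 1847.86
  stratum Q2: (4700/13900)²·(1 − 245/4700)·8196.0²/245 = 29713.5
  stratum Q3: (1500/13900)²·(1 − 77/1500)·7414.6²/77 = 7887.72
  stratum Q4: (4800/13900)²·(1 − 461/4800)·1619.5²/461 = 613.285
V̂(ȳ_st) = 40062.4
SE(ȳ_st) = √40062.4 = 200.156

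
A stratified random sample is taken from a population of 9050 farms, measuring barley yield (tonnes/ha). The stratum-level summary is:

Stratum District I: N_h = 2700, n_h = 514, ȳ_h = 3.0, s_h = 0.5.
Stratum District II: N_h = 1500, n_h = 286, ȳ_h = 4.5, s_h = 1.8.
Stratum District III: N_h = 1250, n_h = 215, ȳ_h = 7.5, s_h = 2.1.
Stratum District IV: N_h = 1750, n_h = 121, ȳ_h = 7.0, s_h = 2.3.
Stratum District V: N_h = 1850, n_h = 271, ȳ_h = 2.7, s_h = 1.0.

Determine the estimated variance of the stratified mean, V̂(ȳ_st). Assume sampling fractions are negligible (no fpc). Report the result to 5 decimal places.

V̂(ȳ_st) ≈ 0.00253

V̂(ȳ_st) = Σ W_h² s_h²/n_h, with W_h = N_h/N and N = 9050:
  stratum District I: (2700/9050)²·0.5²/514 = 4.3292e-05
  stratum District II: (1500/9050)²·1.8²/286 = 0.000311218
  stratum District III: (1250/9050)²·2.1²/215 = 0.000391312
  stratum District IV: (1750/9050)²·2.3²/121 = 0.00163474
  stratum District V: (1850/9050)²·1.0²/271 = 0.000154197
V̂(ȳ_st) = 0.00253476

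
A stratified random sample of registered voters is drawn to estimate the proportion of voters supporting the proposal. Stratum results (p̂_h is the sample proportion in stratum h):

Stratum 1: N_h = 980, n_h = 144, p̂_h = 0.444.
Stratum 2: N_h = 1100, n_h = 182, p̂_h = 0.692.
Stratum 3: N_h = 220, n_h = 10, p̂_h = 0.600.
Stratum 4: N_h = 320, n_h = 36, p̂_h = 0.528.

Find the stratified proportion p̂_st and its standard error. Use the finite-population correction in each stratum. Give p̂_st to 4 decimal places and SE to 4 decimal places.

p̂_st ≈ 0.5715, SE ≈ 0.0256

N = 2620; stratum weights W_h = N_h/N.
p̂_st = Σ W_h p̂_h = (980·0.444 + 1100·0.692 + 220·0.600 + 320·0.528)/2620 = 0.57148
V̂(p̂_st) = Σ W_h² (1 − n_h/N_h) p̂_h(1−p̂_h)/(n_h−1):
  stratum 1: (980/2620)²·(1 − 144/980)·0.444·0.556/143 = 0.00020604
  stratum 2: (1100/2620)²·(1 − 182/1100)·0.692·0.308/181 = 0.000173225
  stratum 3: (220/2620)²·(1 − 10/220)·0.600·0.400/9 = 0.000179477
  stratum 4: (320/2620)²·(1 − 36/320)·0.528·0.472/35 = 9.427e-05
V̂(p̂_st) = 0.000653012; SE = √V̂ = 0.0255541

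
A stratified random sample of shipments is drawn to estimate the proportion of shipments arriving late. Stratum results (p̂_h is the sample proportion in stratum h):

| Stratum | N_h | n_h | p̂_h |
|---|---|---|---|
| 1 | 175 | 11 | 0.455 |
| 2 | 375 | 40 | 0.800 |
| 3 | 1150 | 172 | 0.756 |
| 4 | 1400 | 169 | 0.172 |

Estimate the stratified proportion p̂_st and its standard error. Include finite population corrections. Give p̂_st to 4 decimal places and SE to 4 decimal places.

p̂_st ≈ 0.4806, SE ≈ 0.0201

N = 3100; stratum weights W_h = N_h/N.
p̂_st = Σ W_h p̂_h = (175·0.455 + 375·0.800 + 1150·0.756 + 1400·0.172)/3100 = 0.48059
V̂(p̂_st) = Σ W_h² (1 − n_h/N_h) p̂_h(1−p̂_h)/(n_h−1):
  stratum 1: (175/3100)²·(1 − 11/175)·0.455·0.545/10 = 7.4057e-05
  stratum 2: (375/3100)²·(1 − 40/375)·0.800·0.200/39 = 5.363e-05
  stratum 3: (1150/3100)²·(1 − 172/1150)·0.756·0.244/171 = 0.000126249
  stratum 4: (1400/3100)²·(1 − 169/1400)·0.172·0.828/168 = 0.000152024
V̂(p̂_st) = 0.00040596; SE = √V̂ = 0.0201485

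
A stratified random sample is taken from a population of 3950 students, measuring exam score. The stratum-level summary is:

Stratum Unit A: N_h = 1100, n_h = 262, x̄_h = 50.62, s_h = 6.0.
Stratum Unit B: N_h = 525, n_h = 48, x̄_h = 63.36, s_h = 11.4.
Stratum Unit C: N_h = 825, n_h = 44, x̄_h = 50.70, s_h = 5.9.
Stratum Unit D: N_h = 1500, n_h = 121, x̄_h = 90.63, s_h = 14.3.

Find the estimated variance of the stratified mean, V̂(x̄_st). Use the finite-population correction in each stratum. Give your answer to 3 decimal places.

V̂(x̄_st) ≈ 0.308

V̂(x̄_st) = Σ W_h² (1 − n_h/N_h) s_h²/n_h, with W_h = N_h/N and N = 3950:
  stratum Unit A: (1100/3950)²·(1 − 262/1100)·6.0²/262 = 0.0081179
  stratum Unit B: (525/3950)²·(1 − 48/525)·11.4²/48 = 0.0434562
  stratum Unit C: (825/3950)²·(1 − 44/825)·5.9²/44 = 0.032671
  stratum Unit D: (1500/3950)²·(1 − 121/1500)·14.3²/121 = 0.224052
V̂(x̄_st) = 0.308297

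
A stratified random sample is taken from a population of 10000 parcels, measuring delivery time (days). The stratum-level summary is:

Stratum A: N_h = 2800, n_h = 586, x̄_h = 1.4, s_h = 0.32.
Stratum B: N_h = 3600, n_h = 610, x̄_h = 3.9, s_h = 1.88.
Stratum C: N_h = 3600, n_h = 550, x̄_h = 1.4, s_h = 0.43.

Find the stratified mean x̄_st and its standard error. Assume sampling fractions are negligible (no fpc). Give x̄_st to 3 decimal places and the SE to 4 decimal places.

x̄_st ≈ 2.300, SE ≈ 0.0284

x̄_st = Σ W_h x̄_h = (2800·1.4 + 3600·3.9 + 3600·1.4)/10000 = 2.30000
V̂(x̄_st) = Σ W_h² s_h²/n_h, with W_h = N_h/N and N = 10000:
  stratum A: (2800/10000)²·0.32²/586 = 1.36999e-05
  stratum B: (3600/10000)²·1.88²/610 = 0.000750915
  stratum C: (3600/10000)²·0.43²/550 = 4.35692e-05
V̂(x̄_st) = 0.000808184
SE(x̄_st) = √0.000808184 = 0.0284286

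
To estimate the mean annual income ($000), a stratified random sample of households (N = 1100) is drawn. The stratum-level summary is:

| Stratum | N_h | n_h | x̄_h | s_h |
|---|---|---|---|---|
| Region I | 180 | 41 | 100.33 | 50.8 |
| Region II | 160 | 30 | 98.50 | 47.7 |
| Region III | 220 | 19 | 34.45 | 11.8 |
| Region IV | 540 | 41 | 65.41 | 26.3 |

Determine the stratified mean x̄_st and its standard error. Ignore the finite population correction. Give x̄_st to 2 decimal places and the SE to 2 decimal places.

x̄_st = Σ W_h x̄_h = (180·100.33 + 160·98.50 + 220·34.45 + 540·65.41)/1100 = 69.74527
V̂(x̄_st) = Σ W_h² s_h²/n_h, with W_h = N_h/N and N = 1100:
  stratum Region I: (180/1100)²·50.8²/41 = 1.6854
  stratum Region II: (160/1100)²·47.7²/30 = 1.60461
  stratum Region III: (220/1100)²·11.8²/19 = 0.293137
  stratum Region IV: (540/1100)²·26.3²/41 = 4.06565
V̂(x̄_st) = 7.6488
SE(x̄_st) = √7.6488 = 2.76565

x̄_st ≈ 69.75, SE ≈ 2.77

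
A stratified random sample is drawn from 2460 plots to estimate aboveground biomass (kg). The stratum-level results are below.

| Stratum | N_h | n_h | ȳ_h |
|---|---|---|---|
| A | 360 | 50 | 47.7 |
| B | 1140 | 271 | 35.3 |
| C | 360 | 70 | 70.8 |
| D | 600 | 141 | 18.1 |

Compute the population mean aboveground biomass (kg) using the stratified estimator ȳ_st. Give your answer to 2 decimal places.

ȳ_st ≈ 38.11

N = Σ N_h = 2460. Stratum weights W_h = N_h/N.
ȳ_st = (360·47.7 + 1140·35.3 + 360·70.8 + 600·18.1) / 2460 = 38.1146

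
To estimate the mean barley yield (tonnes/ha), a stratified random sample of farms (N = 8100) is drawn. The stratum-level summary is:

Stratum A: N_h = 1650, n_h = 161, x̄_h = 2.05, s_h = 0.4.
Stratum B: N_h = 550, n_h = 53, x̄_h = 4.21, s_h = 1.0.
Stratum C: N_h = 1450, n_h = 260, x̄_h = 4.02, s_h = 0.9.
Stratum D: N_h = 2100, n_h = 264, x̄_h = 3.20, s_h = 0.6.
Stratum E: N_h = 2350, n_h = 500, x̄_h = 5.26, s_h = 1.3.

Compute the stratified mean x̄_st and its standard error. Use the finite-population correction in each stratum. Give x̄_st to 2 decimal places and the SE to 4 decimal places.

x̄_st ≈ 3.78, SE ≈ 0.0224

x̄_st = Σ W_h x̄_h = (1650·2.05 + 550·4.21 + 1450·4.02 + 2100·3.20 + 2350·5.26)/8100 = 3.77877
V̂(x̄_st) = Σ W_h² (1 − n_h/N_h) s_h²/n_h, with W_h = N_h/N and N = 8100:
  stratum A: (1650/8100)²·(1 − 161/1650)·0.4²/161 = 3.72137e-05
  stratum B: (550/8100)²·(1 − 53/550)·1.0²/53 = 7.86092e-05
  stratum C: (1450/8100)²·(1 − 260/1450)·0.9²/260 = 8.19326e-05
  stratum D: (2100/8100)²·(1 − 264/2100)·0.6²/264 = 8.01347e-05
  stratum E: (2350/8100)²·(1 − 500/2350)·1.3²/500 = 0.000223968
V̂(x̄_st) = 0.000501858
SE(x̄_st) = √0.000501858 = 0.0224022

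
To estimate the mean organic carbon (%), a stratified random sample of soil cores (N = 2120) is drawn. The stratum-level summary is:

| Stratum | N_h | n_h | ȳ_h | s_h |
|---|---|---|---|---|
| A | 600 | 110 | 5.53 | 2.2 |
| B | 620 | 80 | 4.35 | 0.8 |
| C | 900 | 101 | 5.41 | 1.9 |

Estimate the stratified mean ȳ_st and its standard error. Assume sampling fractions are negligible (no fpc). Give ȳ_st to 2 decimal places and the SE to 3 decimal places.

ȳ_st = Σ W_h ȳ_h = (600·5.53 + 620·4.35 + 900·5.41)/2120 = 5.13396
V̂(ȳ_st) = Σ W_h² s_h²/n_h, with W_h = N_h/N and N = 2120:
  stratum A: (600/2120)²·2.2²/110 = 0.00352439
  stratum B: (620/2120)²·0.8²/80 = 0.000684229
  stratum C: (900/2120)²·1.9²/101 = 0.00644168
V̂(ȳ_st) = 0.0106503
SE(ȳ_st) = √0.0106503 = 0.1032

ȳ_st ≈ 5.13, SE ≈ 0.103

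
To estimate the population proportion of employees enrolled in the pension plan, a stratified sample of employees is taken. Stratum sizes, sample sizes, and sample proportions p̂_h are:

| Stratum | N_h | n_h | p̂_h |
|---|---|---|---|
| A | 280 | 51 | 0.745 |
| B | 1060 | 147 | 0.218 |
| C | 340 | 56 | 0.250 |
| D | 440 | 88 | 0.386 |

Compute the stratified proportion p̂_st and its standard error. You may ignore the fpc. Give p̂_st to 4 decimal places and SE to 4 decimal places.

N = 2120; stratum weights W_h = N_h/N.
p̂_st = Σ W_h p̂_h = (280·0.745 + 1060·0.218 + 340·0.250 + 440·0.386)/2120 = 0.32760
V̂(p̂_st) = Σ W_h² p̂_h(1−p̂_h)/(n_h−1):
  stratum A: (280/2120)²·0.745·0.255/50 = 6.62782e-05
  stratum B: (1060/2120)²·0.218·0.782/146 = 0.000291911
  stratum C: (340/2120)²·0.250·0.750/55 = 8.76849e-05
  stratum D: (440/2120)²·0.386·0.614/87 = 0.000117346
V̂(p̂_st) = 0.000563221; SE = √V̂ = 0.0237323

p̂_st ≈ 0.3276, SE ≈ 0.0237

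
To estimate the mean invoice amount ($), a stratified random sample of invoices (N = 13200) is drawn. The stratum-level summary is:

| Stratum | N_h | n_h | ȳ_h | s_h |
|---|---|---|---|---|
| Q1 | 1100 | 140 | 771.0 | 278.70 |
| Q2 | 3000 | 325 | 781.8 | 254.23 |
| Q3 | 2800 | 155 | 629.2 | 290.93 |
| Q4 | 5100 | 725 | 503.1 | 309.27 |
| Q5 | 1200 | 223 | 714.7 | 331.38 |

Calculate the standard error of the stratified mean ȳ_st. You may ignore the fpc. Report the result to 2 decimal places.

V̂(ȳ_st) = Σ W_h² s_h²/n_h, with W_h = N_h/N and N = 13200:
  stratum Q1: (1100/13200)²·278.70²/140 = 3.85286
  stratum Q2: (3000/13200)²·254.23²/325 = 10.2722
  stratum Q3: (2800/13200)²·290.93²/155 = 24.5705
  stratum Q4: (5100/13200)²·309.27²/725 = 19.6938
  stratum Q5: (1200/13200)²·331.38²/223 = 4.0697
V̂(ȳ_st) = 62.4591
SE(ȳ_st) = √62.4591 = 7.90311

SE(ȳ_st) ≈ 7.90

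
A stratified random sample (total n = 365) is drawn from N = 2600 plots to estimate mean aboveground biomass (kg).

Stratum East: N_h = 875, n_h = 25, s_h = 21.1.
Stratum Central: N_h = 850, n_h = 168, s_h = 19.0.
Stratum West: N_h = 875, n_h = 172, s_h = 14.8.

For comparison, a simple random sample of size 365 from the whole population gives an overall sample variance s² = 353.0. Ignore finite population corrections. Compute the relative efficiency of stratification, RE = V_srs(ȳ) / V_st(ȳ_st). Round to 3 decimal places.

V̂(ȳ_st) = Σ W_h² s_h²/n_h, with W_h = N_h/N and N = 2600:
  stratum East: (875/2600)²·21.1²/25 = 2.01695
  stratum Central: (850/2600)²·19.0²/168 = 0.229662
  stratum West: (875/2600)²·14.8²/172 = 0.144233
V_st = 2.39084
V_srs = s²/n = 353.0/365 = 0.967123
Relative efficiency = V_srs / V_st = 0.967123/2.39084 = 0.4045

RE ≈ 0.405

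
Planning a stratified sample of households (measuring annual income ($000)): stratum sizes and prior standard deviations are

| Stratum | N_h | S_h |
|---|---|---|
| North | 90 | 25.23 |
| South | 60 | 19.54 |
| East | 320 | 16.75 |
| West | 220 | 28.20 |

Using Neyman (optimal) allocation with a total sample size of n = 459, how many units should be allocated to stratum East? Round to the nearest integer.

164

Neyman allocation: n_h = n · N_h S_h / Σ N_i S_i, with n = 459.
  stratum North: N_h·S_h = 90·25.23 = 2270.70
  stratum South: N_h·S_h = 60·19.54 = 1172.40
  stratum East: N_h·S_h = 320·16.75 = 5360.00
  stratum West: N_h·S_h = 220·28.20 = 6204.00
Σ N_h S_h = 15007.10
n for stratum East = 459·5360.00/15007.10 = 163.938 → 164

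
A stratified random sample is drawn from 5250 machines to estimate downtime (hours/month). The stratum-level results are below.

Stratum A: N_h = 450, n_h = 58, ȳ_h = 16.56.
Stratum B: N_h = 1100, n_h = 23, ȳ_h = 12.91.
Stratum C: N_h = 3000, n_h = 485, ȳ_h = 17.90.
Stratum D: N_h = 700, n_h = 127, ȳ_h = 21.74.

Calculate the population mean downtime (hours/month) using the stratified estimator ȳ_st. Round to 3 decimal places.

N = Σ N_h = 5250. Stratum weights W_h = N_h/N.
ȳ_st = (450·16.56 + 1100·12.91 + 3000·17.90 + 700·21.74) / 5250 = 17.25162

ȳ_st ≈ 17.252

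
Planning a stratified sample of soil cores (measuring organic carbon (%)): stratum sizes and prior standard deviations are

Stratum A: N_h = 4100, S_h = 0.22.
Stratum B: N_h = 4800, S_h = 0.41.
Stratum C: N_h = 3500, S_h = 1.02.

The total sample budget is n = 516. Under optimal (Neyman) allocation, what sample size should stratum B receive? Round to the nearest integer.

158

Neyman allocation: n_h = n · N_h S_h / Σ N_i S_i, with n = 516.
  stratum A: N_h·S_h = 4100·0.22 = 902.00
  stratum B: N_h·S_h = 4800·0.41 = 1968.00
  stratum C: N_h·S_h = 3500·1.02 = 3570.00
Σ N_h S_h = 6440.00
n for stratum B = 516·1968.00/6440.00 = 157.684 → 158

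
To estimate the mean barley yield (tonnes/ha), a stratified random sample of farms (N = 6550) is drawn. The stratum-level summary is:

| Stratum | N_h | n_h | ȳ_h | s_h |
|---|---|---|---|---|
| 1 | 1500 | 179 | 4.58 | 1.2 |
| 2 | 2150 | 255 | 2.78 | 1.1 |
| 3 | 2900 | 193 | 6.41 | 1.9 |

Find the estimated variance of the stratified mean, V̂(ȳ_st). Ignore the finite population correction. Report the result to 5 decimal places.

V̂(ȳ_st) = Σ W_h² s_h²/n_h, with W_h = N_h/N and N = 6550:
  stratum 1: (1500/6550)²·1.2²/179 = 0.0004219
  stratum 2: (2150/6550)²·1.1²/255 = 0.000511257
  stratum 3: (2900/6550)²·1.9²/193 = 0.0036666
V̂(ȳ_st) = 0.00459976

V̂(ȳ_st) ≈ 0.00460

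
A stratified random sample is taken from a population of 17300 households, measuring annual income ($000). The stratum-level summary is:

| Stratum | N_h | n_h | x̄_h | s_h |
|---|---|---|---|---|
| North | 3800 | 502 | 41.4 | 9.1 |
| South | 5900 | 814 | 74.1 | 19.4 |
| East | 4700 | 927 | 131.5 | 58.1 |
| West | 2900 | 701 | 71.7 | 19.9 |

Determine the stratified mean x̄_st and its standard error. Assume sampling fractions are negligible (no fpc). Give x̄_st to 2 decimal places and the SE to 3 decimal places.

x̄_st ≈ 82.11, SE ≈ 0.589

x̄_st = Σ W_h x̄_h = (3800·41.4 + 5900·74.1 + 4700·131.5 + 2900·71.7)/17300 = 82.10925
V̂(x̄_st) = Σ W_h² s_h²/n_h, with W_h = N_h/N and N = 17300:
  stratum North: (3800/17300)²·9.1²/502 = 0.00795892
  stratum South: (5900/17300)²·19.4²/814 = 0.0537763
  stratum East: (4700/17300)²·58.1²/927 = 0.268767
  stratum West: (2900/17300)²·19.9²/701 = 0.0158742
V̂(x̄_st) = 0.346376
SE(x̄_st) = √0.346376 = 0.588538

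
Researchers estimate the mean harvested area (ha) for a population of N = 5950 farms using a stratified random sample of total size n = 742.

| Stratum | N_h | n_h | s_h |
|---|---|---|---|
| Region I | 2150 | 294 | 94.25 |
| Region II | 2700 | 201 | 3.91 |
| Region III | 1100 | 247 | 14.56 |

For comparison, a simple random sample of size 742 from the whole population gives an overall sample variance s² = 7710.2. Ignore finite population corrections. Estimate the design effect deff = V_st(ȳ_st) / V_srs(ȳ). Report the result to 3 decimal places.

V̂(ȳ_st) = Σ W_h² s_h²/n_h, with W_h = N_h/N and N = 5950:
  stratum Region I: (2150/5950)²·94.25²/294 = 3.9451
  stratum Region II: (2700/5950)²·3.91²/201 = 0.0156621
  stratum Region III: (1100/5950)²·14.56²/247 = 0.0293344
V_st = 3.9901
V_srs = s²/n = 7710.2/742 = 10.3911
deff = V_st / V_srs = 3.9901/10.3911 = 0.3840

deff ≈ 0.384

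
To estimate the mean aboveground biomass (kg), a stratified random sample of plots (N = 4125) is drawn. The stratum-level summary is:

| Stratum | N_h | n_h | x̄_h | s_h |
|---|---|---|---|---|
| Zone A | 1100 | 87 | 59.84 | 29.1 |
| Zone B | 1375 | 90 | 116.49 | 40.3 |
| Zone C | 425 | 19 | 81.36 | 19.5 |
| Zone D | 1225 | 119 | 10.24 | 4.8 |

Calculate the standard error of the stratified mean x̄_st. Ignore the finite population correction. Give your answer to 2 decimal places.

V̂(x̄_st) = Σ W_h² s_h²/n_h, with W_h = N_h/N and N = 4125:
  stratum Zone A: (1100/4125)²·29.1²/87 = 0.692156
  stratum Zone B: (1375/4125)²·40.3²/90 = 2.00505
  stratum Zone C: (425/4125)²·19.5²/19 = 0.212445
  stratum Zone D: (1225/4125)²·4.8²/119 = 0.017075
V̂(x̄_st) = 2.92673
SE(x̄_st) = √2.92673 = 1.71077

SE(x̄_st) ≈ 1.71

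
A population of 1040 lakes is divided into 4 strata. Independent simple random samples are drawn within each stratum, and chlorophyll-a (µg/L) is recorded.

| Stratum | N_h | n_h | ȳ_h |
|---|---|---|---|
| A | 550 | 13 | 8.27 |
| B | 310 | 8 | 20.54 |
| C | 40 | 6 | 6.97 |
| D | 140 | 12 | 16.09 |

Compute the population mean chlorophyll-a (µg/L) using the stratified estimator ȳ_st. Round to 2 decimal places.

ȳ_st ≈ 12.93

N = Σ N_h = 1040. Stratum weights W_h = N_h/N.
ȳ_st = (550·8.27 + 310·20.54 + 40·6.97 + 140·16.09) / 1040 = 12.9301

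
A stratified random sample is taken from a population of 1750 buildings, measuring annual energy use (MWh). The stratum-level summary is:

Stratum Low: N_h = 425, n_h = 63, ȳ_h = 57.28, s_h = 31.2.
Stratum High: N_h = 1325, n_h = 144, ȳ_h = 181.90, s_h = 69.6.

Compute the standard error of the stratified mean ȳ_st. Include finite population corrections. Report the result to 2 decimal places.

V̂(ȳ_st) = Σ W_h² (1 − n_h/N_h) s_h²/n_h, with W_h = N_h/N and N = 1750:
  stratum Low: (425/1750)²·(1 − 63/425)·31.2²/63 = 0.776229
  stratum High: (1325/1750)²·(1 − 144/1325)·69.6²/144 = 17.1888
V̂(ȳ_st) = 17.965
SE(ȳ_st) = √17.965 = 4.23852

SE(ȳ_st) ≈ 4.24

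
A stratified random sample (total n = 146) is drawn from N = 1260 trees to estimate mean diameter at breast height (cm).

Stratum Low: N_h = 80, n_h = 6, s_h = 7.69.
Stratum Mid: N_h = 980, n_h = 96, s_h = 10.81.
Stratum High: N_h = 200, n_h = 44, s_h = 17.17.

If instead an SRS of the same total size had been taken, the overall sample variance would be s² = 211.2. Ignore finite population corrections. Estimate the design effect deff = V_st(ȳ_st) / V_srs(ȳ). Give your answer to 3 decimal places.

deff ≈ 0.653

V̂(ȳ_st) = Σ W_h² s_h²/n_h, with W_h = N_h/N and N = 1260:
  stratum Low: (80/1260)²·7.69²/6 = 0.039732
  stratum Mid: (980/1260)²·10.81²/96 = 0.736362
  stratum High: (200/1260)²·17.17²/44 = 0.168813
V_st = 0.944907
V_srs = s²/n = 211.2/146 = 1.44658
deff = V_st / V_srs = 0.944907/1.44658 = 0.6532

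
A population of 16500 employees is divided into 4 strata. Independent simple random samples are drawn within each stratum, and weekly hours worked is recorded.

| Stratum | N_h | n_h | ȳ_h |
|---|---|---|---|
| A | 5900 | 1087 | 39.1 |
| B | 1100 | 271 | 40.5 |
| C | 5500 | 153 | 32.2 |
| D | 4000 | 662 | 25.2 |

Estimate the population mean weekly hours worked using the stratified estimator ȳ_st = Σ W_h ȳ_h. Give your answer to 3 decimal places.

ȳ_st ≈ 33.524

N = Σ N_h = 16500. Stratum weights W_h = N_h/N.
ȳ_st = (5900·39.1 + 1100·40.5 + 5500·32.2 + 4000·25.2) / 16500 = 33.52364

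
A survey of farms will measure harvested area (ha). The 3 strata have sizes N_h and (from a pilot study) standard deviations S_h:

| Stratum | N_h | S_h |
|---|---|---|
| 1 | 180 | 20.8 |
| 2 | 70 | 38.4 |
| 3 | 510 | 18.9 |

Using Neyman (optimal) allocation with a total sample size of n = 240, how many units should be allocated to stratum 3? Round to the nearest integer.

Neyman allocation: n_h = n · N_h S_h / Σ N_i S_i, with n = 240.
  stratum 1: N_h·S_h = 180·20.8 = 3744.00
  stratum 2: N_h·S_h = 70·38.4 = 2688.00
  stratum 3: N_h·S_h = 510·18.9 = 9639.00
Σ N_h S_h = 16071.00
n for stratum 3 = 240·9639.00/16071.00 = 143.946 → 144

144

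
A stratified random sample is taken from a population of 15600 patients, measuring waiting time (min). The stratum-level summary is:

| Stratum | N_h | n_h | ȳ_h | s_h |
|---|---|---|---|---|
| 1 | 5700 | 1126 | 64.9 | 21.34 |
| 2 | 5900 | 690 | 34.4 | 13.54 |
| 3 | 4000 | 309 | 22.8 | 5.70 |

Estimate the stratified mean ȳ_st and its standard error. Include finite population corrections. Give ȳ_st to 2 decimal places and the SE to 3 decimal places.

ȳ_st ≈ 42.57, SE ≈ 0.289

ȳ_st = Σ W_h ȳ_h = (5700·64.9 + 5900·34.4 + 4000·22.8)/15600 = 42.56987
V̂(ȳ_st) = Σ W_h² (1 − n_h/N_h) s_h²/n_h, with W_h = N_h/N and N = 15600:
  stratum 1: (5700/15600)²·(1 − 1126/5700)·21.34²/1126 = 0.0433284
  stratum 2: (5900/15600)²·(1 − 690/5900)·13.54²/690 = 0.0335605
  stratum 3: (4000/15600)²·(1 − 309/4000)·5.70²/309 = 0.0063789
V̂(ȳ_st) = 0.0832678
SE(ȳ_st) = √0.0832678 = 0.288562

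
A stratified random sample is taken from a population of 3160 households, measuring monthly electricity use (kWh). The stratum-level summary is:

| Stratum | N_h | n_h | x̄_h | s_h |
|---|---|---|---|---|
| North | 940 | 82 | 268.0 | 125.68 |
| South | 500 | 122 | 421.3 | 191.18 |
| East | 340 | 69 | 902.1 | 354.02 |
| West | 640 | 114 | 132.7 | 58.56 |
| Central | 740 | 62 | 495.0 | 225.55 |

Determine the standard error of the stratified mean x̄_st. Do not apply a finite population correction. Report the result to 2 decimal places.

SE(x̄_st) ≈ 9.58

V̂(x̄_st) = Σ W_h² s_h²/n_h, with W_h = N_h/N and N = 3160:
  stratum North: (940/3160)²·125.68²/82 = 17.0451
  stratum South: (500/3160)²·191.18²/122 = 7.50051
  stratum East: (340/3160)²·354.02²/69 = 21.0276
  stratum West: (640/3160)²·58.56²/114 = 1.23391
  stratum Central: (740/3160)²·225.55²/62 = 44.997
V̂(x̄_st) = 91.8041
SE(x̄_st) = √91.8041 = 9.58145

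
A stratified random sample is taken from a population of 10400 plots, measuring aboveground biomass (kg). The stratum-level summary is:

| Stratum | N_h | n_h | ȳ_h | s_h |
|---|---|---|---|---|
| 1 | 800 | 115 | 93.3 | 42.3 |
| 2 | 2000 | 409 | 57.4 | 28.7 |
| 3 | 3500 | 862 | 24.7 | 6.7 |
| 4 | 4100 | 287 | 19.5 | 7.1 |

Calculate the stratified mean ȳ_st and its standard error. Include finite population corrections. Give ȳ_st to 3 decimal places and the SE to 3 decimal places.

ȳ_st ≈ 34.215, SE ≈ 0.410

ȳ_st = Σ W_h ȳ_h = (800·93.3 + 2000·57.4 + 3500·24.7 + 4100·19.5)/10400 = 34.21538
V̂(ȳ_st) = Σ W_h² (1 − n_h/N_h) s_h²/n_h, with W_h = N_h/N and N = 10400:
  stratum 1: (800/10400)²·(1 − 115/800)·42.3²/115 = 0.078831
  stratum 2: (2000/10400)²·(1 − 409/2000)·28.7²/409 = 0.059248
  stratum 3: (3500/10400)²·(1 − 862/3500)·6.7²/862 = 0.00444548
  stratum 4: (4100/10400)²·(1 − 287/4100)·7.1²/287 = 0.0253874
V̂(ȳ_st) = 0.167912
SE(ȳ_st) = √0.167912 = 0.409771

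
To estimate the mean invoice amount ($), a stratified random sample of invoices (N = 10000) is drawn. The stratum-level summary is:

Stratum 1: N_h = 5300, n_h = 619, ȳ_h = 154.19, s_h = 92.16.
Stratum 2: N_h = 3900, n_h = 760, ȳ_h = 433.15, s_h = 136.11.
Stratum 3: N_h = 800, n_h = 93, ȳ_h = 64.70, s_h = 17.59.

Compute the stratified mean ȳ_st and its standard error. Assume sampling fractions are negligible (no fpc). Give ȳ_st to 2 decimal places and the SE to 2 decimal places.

ȳ_st ≈ 255.83, SE ≈ 2.75

ȳ_st = Σ W_h ȳ_h = (5300·154.19 + 3900·433.15 + 800·64.70)/10000 = 255.82520
V̂(ȳ_st) = Σ W_h² s_h²/n_h, with W_h = N_h/N and N = 10000:
  stratum 1: (5300/10000)²·92.16²/619 = 3.8543
  stratum 2: (3900/10000)²·136.11²/760 = 3.70762
  stratum 3: (800/10000)²·17.59²/93 = 0.0212926
V̂(ȳ_st) = 7.58322
SE(ȳ_st) = √7.58322 = 2.75376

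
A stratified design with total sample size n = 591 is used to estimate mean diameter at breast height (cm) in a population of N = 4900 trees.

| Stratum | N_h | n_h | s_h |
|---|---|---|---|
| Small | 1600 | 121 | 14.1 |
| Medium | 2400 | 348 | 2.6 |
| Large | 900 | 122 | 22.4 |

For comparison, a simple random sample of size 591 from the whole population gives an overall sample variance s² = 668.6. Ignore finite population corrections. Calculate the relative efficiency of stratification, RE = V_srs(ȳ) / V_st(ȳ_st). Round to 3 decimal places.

V̂(ȳ_st) = Σ W_h² s_h²/n_h, with W_h = N_h/N and N = 4900:
  stratum Small: (1600/4900)²·14.1²/121 = 0.175187
  stratum Medium: (2400/4900)²·2.6²/348 = 0.00466013
  stratum Large: (900/4900)²·22.4²/122 = 0.138749
V_st = 0.318595
V_srs = s²/n = 668.6/591 = 1.1313
Relative efficiency = V_srs / V_st = 1.1313/0.318595 = 3.5509

RE ≈ 3.551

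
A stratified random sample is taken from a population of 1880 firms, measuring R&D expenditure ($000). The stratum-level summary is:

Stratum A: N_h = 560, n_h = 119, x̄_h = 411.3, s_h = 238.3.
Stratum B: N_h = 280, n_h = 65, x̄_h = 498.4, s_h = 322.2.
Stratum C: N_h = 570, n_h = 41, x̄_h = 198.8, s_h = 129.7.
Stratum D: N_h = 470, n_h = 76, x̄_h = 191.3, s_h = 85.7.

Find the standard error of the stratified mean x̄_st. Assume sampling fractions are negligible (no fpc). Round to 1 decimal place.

SE(x̄_st) ≈ 11.0

V̂(x̄_st) = Σ W_h² s_h²/n_h, with W_h = N_h/N and N = 1880:
  stratum A: (560/1880)²·238.3²/119 = 42.341
  stratum B: (280/1880)²·322.2²/65 = 35.4273
  stratum C: (570/1880)²·129.7²/41 = 37.7164
  stratum D: (470/1880)²·85.7²/76 = 6.03988
V̂(x̄_st) = 121.525
SE(x̄_st) = √121.525 = 11.0238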